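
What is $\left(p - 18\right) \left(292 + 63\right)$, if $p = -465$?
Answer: $-171465$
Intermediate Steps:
$\left(p - 18\right) \left(292 + 63\right) = \left(-465 - 18\right) \left(292 + 63\right) = \left(-483\right) 355 = -171465$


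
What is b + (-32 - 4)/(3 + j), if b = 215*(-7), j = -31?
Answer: -10526/7 ≈ -1503.7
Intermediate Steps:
b = -1505
b + (-32 - 4)/(3 + j) = -1505 + (-32 - 4)/(3 - 31) = -1505 - 36/(-28) = -1505 - 36*(-1/28) = -1505 + 9/7 = -10526/7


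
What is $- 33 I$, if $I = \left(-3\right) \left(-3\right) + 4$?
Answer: $-429$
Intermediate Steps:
$I = 13$ ($I = 9 + 4 = 13$)
$- 33 I = \left(-33\right) 13 = -429$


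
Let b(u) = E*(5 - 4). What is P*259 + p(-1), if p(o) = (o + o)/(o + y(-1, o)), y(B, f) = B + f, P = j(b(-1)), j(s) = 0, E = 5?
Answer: ⅔ ≈ 0.66667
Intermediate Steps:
b(u) = 5 (b(u) = 5*(5 - 4) = 5*1 = 5)
P = 0
p(o) = 2*o/(-1 + 2*o) (p(o) = (o + o)/(o + (-1 + o)) = (2*o)/(-1 + 2*o) = 2*o/(-1 + 2*o))
P*259 + p(-1) = 0*259 + 2*(-1)/(-1 + 2*(-1)) = 0 + 2*(-1)/(-1 - 2) = 0 + 2*(-1)/(-3) = 0 + 2*(-1)*(-⅓) = 0 + ⅔ = ⅔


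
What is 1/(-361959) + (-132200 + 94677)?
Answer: -13581787558/361959 ≈ -37523.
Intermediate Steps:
1/(-361959) + (-132200 + 94677) = -1/361959 - 37523 = -13581787558/361959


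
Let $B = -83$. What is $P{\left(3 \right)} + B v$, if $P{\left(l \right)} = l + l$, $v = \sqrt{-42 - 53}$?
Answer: $6 - 83 i \sqrt{95} \approx 6.0 - 808.98 i$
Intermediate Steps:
$v = i \sqrt{95}$ ($v = \sqrt{-95} = i \sqrt{95} \approx 9.7468 i$)
$P{\left(l \right)} = 2 l$
$P{\left(3 \right)} + B v = 2 \cdot 3 - 83 i \sqrt{95} = 6 - 83 i \sqrt{95}$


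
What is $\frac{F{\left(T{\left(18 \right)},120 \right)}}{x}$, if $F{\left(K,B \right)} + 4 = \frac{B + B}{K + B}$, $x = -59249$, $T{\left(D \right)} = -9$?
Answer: $\frac{68}{2192213} \approx 3.1019 \cdot 10^{-5}$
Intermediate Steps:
$F{\left(K,B \right)} = -4 + \frac{2 B}{B + K}$ ($F{\left(K,B \right)} = -4 + \frac{B + B}{K + B} = -4 + \frac{2 B}{B + K}$)
$\frac{F{\left(T{\left(18 \right)},120 \right)}}{x} = \frac{2 \frac{1}{120 - 9} \left(\left(-1\right) 120 - -18\right)}{-59249} = \frac{2 \left(-120 + 18\right)}{111} \left(- \frac{1}{59249}\right) = 2 \cdot \frac{1}{111} \left(-102\right) \left(- \frac{1}{59249}\right) = \left(- \frac{68}{37}\right) \left(- \frac{1}{59249}\right) = \frac{68}{2192213}$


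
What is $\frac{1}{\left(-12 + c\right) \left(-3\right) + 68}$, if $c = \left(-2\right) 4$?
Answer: $\frac{1}{128} \approx 0.0078125$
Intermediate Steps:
$c = -8$
$\frac{1}{\left(-12 + c\right) \left(-3\right) + 68} = \frac{1}{\left(-12 - 8\right) \left(-3\right) + 68} = \frac{1}{\left(-20\right) \left(-3\right) + 68} = \frac{1}{60 + 68} = \frac{1}{128}$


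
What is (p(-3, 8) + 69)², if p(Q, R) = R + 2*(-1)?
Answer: 5625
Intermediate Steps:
p(Q, R) = -2 + R (p(Q, R) = R - 2 = -2 + R)
(p(-3, 8) + 69)² = ((-2 + 8) + 69)² = (6 + 69)² = 75² = 5625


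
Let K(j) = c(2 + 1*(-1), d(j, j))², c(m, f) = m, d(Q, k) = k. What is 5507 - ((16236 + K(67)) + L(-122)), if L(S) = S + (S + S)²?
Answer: -70144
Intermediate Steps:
L(S) = S + 4*S² (L(S) = S + (2*S)² = S + 4*S²)
K(j) = 1 (K(j) = (2 + 1*(-1))² = (2 - 1)² = 1² = 1)
5507 - ((16236 + K(67)) + L(-122)) = 5507 - ((16236 + 1) - 122*(1 + 4*(-122))) = 5507 - (16237 - 122*(1 - 488)) = 5507 - (16237 - 122*(-487)) = 5507 - (16237 + 59414) = 5507 - 1*75651 = 5507 - 75651 = -70144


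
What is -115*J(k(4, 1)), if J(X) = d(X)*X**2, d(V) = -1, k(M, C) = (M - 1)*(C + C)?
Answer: 4140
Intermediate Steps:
k(M, C) = 2*C*(-1 + M) (k(M, C) = (-1 + M)*(2*C) = 2*C*(-1 + M))
J(X) = -X**2
-115*J(k(4, 1)) = -(-115)*(2*1*(-1 + 4))**2 = -(-115)*(2*1*3)**2 = -(-115)*6**2 = -(-115)*36 = -115*(-36) = 4140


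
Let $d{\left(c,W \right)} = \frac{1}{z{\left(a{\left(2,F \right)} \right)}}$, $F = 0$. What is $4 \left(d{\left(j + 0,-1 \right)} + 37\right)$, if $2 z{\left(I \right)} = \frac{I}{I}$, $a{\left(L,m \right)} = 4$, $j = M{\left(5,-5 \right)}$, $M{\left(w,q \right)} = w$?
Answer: $156$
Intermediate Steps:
$j = 5$
$z{\left(I \right)} = \frac{1}{2}$ ($z{\left(I \right)} = \frac{I \frac{1}{I}}{2} = \frac{1}{2} \cdot 1 = \frac{1}{2}$)
$d{\left(c,W \right)} = 2$ ($d{\left(c,W \right)} = \frac{1}{\frac{1}{2}} = 2$)
$4 \left(d{\left(j + 0,-1 \right)} + 37\right) = 4 \left(2 + 37\right) = 4 \cdot 39 = 156$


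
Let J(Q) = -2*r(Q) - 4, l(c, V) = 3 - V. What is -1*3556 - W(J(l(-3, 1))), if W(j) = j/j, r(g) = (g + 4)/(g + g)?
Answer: -3557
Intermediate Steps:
r(g) = (4 + g)/(2*g) (r(g) = (4 + g)/((2*g)) = (4 + g)*(1/(2*g)) = (4 + g)/(2*g))
J(Q) = -4 - (4 + Q)/Q (J(Q) = -(4 + Q)/Q - 4 = -4 - (4 + Q)/Q)
W(j) = 1
-1*3556 - W(J(l(-3, 1))) = -1*3556 - 1*1 = -3556 - 1 = -3557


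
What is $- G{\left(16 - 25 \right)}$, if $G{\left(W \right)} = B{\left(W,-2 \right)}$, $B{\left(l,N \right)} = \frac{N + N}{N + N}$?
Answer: $-1$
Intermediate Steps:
$B{\left(l,N \right)} = 1$ ($B{\left(l,N \right)} = \frac{2 N}{2 N} = 2 N \frac{1}{2 N} = 1$)
$G{\left(W \right)} = 1$
$- G{\left(16 - 25 \right)} = \left(-1\right) 1 = -1$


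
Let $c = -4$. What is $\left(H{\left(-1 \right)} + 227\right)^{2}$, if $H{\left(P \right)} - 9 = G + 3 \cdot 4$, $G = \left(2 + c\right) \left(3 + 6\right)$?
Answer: $52900$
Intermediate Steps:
$G = -18$ ($G = \left(2 - 4\right) \left(3 + 6\right) = \left(-2\right) 9 = -18$)
$H{\left(P \right)} = 3$ ($H{\left(P \right)} = 9 + \left(-18 + 3 \cdot 4\right) = 9 + \left(-18 + 12\right) = 9 - 6 = 3$)
$\left(H{\left(-1 \right)} + 227\right)^{2} = \left(3 + 227\right)^{2} = 230^{2} = 52900$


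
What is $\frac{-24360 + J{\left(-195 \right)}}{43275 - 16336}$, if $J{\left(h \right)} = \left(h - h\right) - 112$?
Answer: $- \frac{24472}{26939} \approx -0.90842$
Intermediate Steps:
$J{\left(h \right)} = -112$ ($J{\left(h \right)} = 0 - 112 = -112$)
$\frac{-24360 + J{\left(-195 \right)}}{43275 - 16336} = \frac{-24360 - 112}{43275 - 16336} = - \frac{24472}{26939}$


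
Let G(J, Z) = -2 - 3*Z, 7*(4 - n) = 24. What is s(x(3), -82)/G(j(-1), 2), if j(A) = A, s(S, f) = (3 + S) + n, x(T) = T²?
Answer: -11/7 ≈ -1.5714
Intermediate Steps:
n = 4/7 (n = 4 - ⅐*24 = 4 - 24/7 = 4/7 ≈ 0.57143)
s(S, f) = 25/7 + S (s(S, f) = (3 + S) + 4/7 = 25/7 + S)
s(x(3), -82)/G(j(-1), 2) = (25/7 + 3²)/(-2 - 3*2) = (25/7 + 9)/(-2 - 6) = (88/7)/(-8) = (88/7)*(-⅛) = -11/7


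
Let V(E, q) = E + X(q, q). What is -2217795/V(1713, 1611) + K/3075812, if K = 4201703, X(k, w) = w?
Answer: -283648083907/425999962 ≈ -665.84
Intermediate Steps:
V(E, q) = E + q
-2217795/V(1713, 1611) + K/3075812 = -2217795/(1713 + 1611) + 4201703/3075812 = -2217795/3324 + 4201703*(1/3075812) = -2217795*1/3324 + 4201703/3075812 = -739265/1108 + 4201703/3075812 = -283648083907/425999962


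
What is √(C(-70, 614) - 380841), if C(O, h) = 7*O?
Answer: I*√381331 ≈ 617.52*I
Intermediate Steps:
√(C(-70, 614) - 380841) = √(7*(-70) - 380841) = √(-490 - 380841) = √(-381331) = I*√381331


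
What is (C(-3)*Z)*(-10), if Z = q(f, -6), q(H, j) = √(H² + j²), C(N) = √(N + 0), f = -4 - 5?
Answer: -30*I*√39 ≈ -187.35*I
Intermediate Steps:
f = -9
C(N) = √N
Z = 3*√13 (Z = √((-9)² + (-6)²) = √(81 + 36) = √117 = 3*√13 ≈ 10.817)
(C(-3)*Z)*(-10) = (√(-3)*(3*√13))*(-10) = ((I*√3)*(3*√13))*(-10) = (3*I*√39)*(-10) = -30*I*√39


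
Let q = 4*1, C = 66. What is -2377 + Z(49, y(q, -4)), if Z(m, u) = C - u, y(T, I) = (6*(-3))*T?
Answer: -2239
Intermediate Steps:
q = 4
y(T, I) = -18*T
Z(m, u) = 66 - u
-2377 + Z(49, y(q, -4)) = -2377 + (66 - (-18)*4) = -2377 + (66 - 1*(-72)) = -2377 + (66 + 72) = -2377 + 138 = -2239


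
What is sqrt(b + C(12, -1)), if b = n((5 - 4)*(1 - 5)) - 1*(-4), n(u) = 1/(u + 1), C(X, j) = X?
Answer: sqrt(141)/3 ≈ 3.9581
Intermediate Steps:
n(u) = 1/(1 + u)
b = 11/3 (b = 1/(1 + (5 - 4)*(1 - 5)) - 1*(-4) = 1/(1 + 1*(-4)) + 4 = 1/(1 - 4) + 4 = 1/(-3) + 4 = -1/3 + 4 = 11/3 ≈ 3.6667)
sqrt(b + C(12, -1)) = sqrt(11/3 + 12) = sqrt(47/3) = sqrt(141)/3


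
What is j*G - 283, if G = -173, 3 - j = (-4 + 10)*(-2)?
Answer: -2878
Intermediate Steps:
j = 15 (j = 3 - (-4 + 10)*(-2) = 3 - 6*(-2) = 3 - 1*(-12) = 3 + 12 = 15)
j*G - 283 = 15*(-173) - 283 = -2595 - 283 = -2878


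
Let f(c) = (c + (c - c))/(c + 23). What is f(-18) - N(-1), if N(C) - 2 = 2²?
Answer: -48/5 ≈ -9.6000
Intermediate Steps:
N(C) = 6 (N(C) = 2 + 2² = 2 + 4 = 6)
f(c) = c/(23 + c) (f(c) = (c + 0)/(23 + c) = c/(23 + c))
f(-18) - N(-1) = -18/(23 - 18) - 1*6 = -18/5 - 6 = -48/5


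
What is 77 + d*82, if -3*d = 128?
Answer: -10265/3 ≈ -3421.7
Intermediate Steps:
d = -128/3 (d = -⅓*128 = -128/3 ≈ -42.667)
77 + d*82 = 77 - 128/3*82 = 77 - 10496/3 = -10265/3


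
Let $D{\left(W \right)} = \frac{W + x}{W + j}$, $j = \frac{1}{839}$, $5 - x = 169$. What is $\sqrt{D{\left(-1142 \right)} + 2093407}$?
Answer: $\frac{\sqrt{1921804173692687541}}{958137} \approx 1446.9$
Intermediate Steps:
$x = -164$ ($x = 5 - 169 = -164$)
$j = \frac{1}{839} \approx 0.0011919$
$D{\left(W \right)} = \frac{-164 + W}{\frac{1}{839} + W}$ ($D{\left(W \right)} = \frac{W - 164}{W + \frac{1}{839}} = \frac{-164 + W}{\frac{1}{839} + W}$)
$\sqrt{D{\left(-1142 \right)} + 2093407} = \sqrt{\frac{839 \left(-164 - 1142\right)}{1 + 839 \left(-1142\right)} + 2093407} = \sqrt{839 \frac{1}{1 - 958138} \left(-1306\right) + 2093407} = \sqrt{839 \frac{1}{-958137} \left(-1306\right) + 2093407} = \sqrt{839 \left(- \frac{1}{958137}\right) \left(-1306\right) + 2093407} = \sqrt{\frac{1095734}{958137} + 2093407} = \sqrt{\frac{2005771798493}{958137}} = \frac{\sqrt{1921804173692687541}}{958137}$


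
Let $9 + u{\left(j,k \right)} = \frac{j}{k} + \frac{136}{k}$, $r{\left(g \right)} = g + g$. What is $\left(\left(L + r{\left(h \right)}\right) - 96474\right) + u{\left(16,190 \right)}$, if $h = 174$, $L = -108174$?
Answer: $- \frac{1021541}{5} \approx -2.0431 \cdot 10^{5}$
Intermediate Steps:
$r{\left(g \right)} = 2 g$
$u{\left(j,k \right)} = -9 + \frac{136}{k} + \frac{j}{k}$ ($u{\left(j,k \right)} = -9 + \left(\frac{j}{k} + \frac{136}{k}\right) = -9 + \left(\frac{136}{k} + \frac{j}{k}\right) = -9 + \frac{136}{k} + \frac{j}{k}$)
$\left(\left(L + r{\left(h \right)}\right) - 96474\right) + u{\left(16,190 \right)} = \left(\left(-108174 + 2 \cdot 174\right) - 96474\right) + \frac{136 + 16 - 1710}{190} = \left(\left(-108174 + 348\right) - 96474\right) + \frac{136 + 16 - 1710}{190} = \left(-107826 - 96474\right) + \frac{1}{190} \left(-1558\right) = -204300 - \frac{41}{5} = - \frac{1021541}{5}$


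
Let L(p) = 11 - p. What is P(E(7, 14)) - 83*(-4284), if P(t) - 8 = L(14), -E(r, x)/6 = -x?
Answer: 355577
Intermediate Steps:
E(r, x) = 6*x (E(r, x) = -(-6)*x = 6*x)
P(t) = 5 (P(t) = 8 + (11 - 1*14) = 8 + (11 - 14) = 8 - 3 = 5)
P(E(7, 14)) - 83*(-4284) = 5 - 83*(-4284) = 5 + 355572 = 355577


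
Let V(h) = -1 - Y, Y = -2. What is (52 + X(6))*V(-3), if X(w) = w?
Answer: 58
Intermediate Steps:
V(h) = 1 (V(h) = -1 - 1*(-2) = -1 + 2 = 1)
(52 + X(6))*V(-3) = (52 + 6)*1 = 58*1 = 58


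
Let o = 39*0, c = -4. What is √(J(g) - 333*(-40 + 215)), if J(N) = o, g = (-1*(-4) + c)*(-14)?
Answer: 15*I*√259 ≈ 241.4*I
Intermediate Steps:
g = 0 (g = (-1*(-4) - 4)*(-14) = (4 - 4)*(-14) = 0*(-14) = 0)
o = 0
J(N) = 0
√(J(g) - 333*(-40 + 215)) = √(0 - 333*(-40 + 215)) = √(0 - 333*175) = √(0 - 58275) = √(-58275) = 15*I*√259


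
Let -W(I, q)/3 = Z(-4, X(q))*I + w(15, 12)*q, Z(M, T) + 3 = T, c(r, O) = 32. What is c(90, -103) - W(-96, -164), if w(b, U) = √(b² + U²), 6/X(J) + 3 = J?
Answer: 151360/167 - 1476*√41 ≈ -8544.7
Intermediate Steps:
X(J) = 6/(-3 + J)
w(b, U) = √(U² + b²)
Z(M, T) = -3 + T
W(I, q) = -9*q*√41 - 3*I*(-3 + 6/(-3 + q)) (W(I, q) = -3*((-3 + 6/(-3 + q))*I + √(12² + 15²)*q) = -3*(I*(-3 + 6/(-3 + q)) + √(144 + 225)*q) = -3*(I*(-3 + 6/(-3 + q)) + √369*q) = -3*(I*(-3 + 6/(-3 + q)) + (3*√41)*q) = -3*(I*(-3 + 6/(-3 + q)) + 3*q*√41) = -9*q*√41 - 3*I*(-3 + 6/(-3 + q)))
c(90, -103) - W(-96, -164) = 32 - 9*(-96*(-5 - 164) - 1*(-164)*√41*(-3 - 164))/(-3 - 164) = 32 - 9*(-96*(-169) - 1*(-164)*√41*(-167))/(-167) = 32 - 9*(-1)*(16224 - 27388*√41)/167 = 32 - (-146016/167 + 1476*√41) = 32 + (146016/167 - 1476*√41) = 151360/167 - 1476*√41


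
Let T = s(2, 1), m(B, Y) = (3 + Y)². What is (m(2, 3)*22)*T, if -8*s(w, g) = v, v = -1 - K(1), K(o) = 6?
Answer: 693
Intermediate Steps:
v = -7 (v = -1 - 1*6 = -1 - 6 = -7)
s(w, g) = 7/8 (s(w, g) = -⅛*(-7) = 7/8)
T = 7/8 ≈ 0.87500
(m(2, 3)*22)*T = ((3 + 3)²*22)*(7/8) = (6²*22)*(7/8) = (36*22)*(7/8) = 792*(7/8) = 693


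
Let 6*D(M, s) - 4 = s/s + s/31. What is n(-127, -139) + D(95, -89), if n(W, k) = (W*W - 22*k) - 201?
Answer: 588577/31 ≈ 18986.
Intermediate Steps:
D(M, s) = ⅚ + s/186 (D(M, s) = ⅔ + (s/s + s/31)/6 = ⅔ + (1 + s*(1/31))/6 = ⅔ + (1 + s/31)/6 = ⅔ + (⅙ + s/186) = ⅚ + s/186)
n(W, k) = -201 + W² - 22*k (n(W, k) = (W² - 22*k) - 201 = -201 + W² - 22*k)
n(-127, -139) + D(95, -89) = (-201 + (-127)² - 22*(-139)) + (⅚ + (1/186)*(-89)) = (-201 + 16129 + 3058) + (⅚ - 89/186) = 18986 + 11/31 = 588577/31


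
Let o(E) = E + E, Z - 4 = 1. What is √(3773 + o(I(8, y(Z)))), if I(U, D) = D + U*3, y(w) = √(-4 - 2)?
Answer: √(3821 + 2*I*√6) ≈ 61.814 + 0.0396*I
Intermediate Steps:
Z = 5 (Z = 4 + 1 = 5)
y(w) = I*√6 (y(w) = √(-6) = I*√6)
I(U, D) = D + 3*U
o(E) = 2*E
√(3773 + o(I(8, y(Z)))) = √(3773 + 2*(I*√6 + 3*8)) = √(3773 + 2*(I*√6 + 24)) = √(3773 + 2*(24 + I*√6)) = √(3773 + (48 + 2*I*√6)) = √(3821 + 2*I*√6)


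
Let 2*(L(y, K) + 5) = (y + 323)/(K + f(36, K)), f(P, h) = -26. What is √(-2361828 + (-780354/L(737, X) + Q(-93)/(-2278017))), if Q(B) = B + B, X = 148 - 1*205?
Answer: 2*I*√18740087847800465/180795 ≈ 1514.4*I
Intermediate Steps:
X = -57 (X = 148 - 205 = -57)
L(y, K) = -5 + (323 + y)/(2*(-26 + K)) (L(y, K) = -5 + ((y + 323)/(K - 26))/2 = -5 + ((323 + y)/(-26 + K))/2 = -5 + (323 + y)/(2*(-26 + K)))
Q(B) = 2*B
√(-2361828 + (-780354/L(737, X) + Q(-93)/(-2278017))) = √(-2361828 + (-780354*2*(-26 - 57)/(583 + 737 - 10*(-57)) + (2*(-93))/(-2278017))) = √(-2361828 + (-780354*(-166/(583 + 737 + 570)) - 186*(-1/2278017))) = √(-2361828 + (-780354/((½)*(-1/83)*1890) + 62/759339)) = √(-2361828 + (-780354/(-945/83) + 62/759339)) = √(-2361828 + (-780354*(-83/945) + 62/759339)) = √(-2361828 + (2398866/35 + 62/759339)) = √(-2361828 + 37174541056/542385) = √(-1243845538724/542385) = 2*I*√18740087847800465/180795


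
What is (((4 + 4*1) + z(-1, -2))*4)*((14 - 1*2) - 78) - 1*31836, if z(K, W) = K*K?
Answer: -34212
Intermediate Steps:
z(K, W) = K²
(((4 + 4*1) + z(-1, -2))*4)*((14 - 1*2) - 78) - 1*31836 = (((4 + 4*1) + (-1)²)*4)*((14 - 1*2) - 78) - 1*31836 = (((4 + 4) + 1)*4)*((14 - 2) - 78) - 31836 = ((8 + 1)*4)*(12 - 78) - 31836 = (9*4)*(-66) - 31836 = 36*(-66) - 31836 = -2376 - 31836 = -34212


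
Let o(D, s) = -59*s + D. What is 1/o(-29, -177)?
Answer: 1/10414 ≈ 9.6025e-5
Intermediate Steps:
o(D, s) = D - 59*s
1/o(-29, -177) = 1/(-29 - 59*(-177)) = 1/(-29 + 10443) = 1/10414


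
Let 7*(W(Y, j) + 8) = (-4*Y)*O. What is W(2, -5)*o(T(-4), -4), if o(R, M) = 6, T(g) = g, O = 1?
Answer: -384/7 ≈ -54.857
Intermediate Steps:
W(Y, j) = -8 - 4*Y/7 (W(Y, j) = -8 + (-4*Y*1)/7 = -8 + (-4*Y)/7 = -8 - 4*Y/7)
W(2, -5)*o(T(-4), -4) = (-8 - 4/7*2)*6 = (-8 - 8/7)*6 = -64/7*6 = -384/7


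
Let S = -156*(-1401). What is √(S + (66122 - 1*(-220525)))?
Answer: √505203 ≈ 710.78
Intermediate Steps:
S = 218556
√(S + (66122 - 1*(-220525))) = √(218556 + (66122 - 1*(-220525))) = √(218556 + (66122 + 220525)) = √(218556 + 286647) = √505203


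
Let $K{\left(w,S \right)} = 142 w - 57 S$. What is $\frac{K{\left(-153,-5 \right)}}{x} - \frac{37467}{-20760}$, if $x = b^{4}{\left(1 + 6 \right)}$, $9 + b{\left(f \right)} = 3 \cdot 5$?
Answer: $- \frac{5507749}{373680} \approx -14.739$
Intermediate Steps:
$b{\left(f \right)} = 6$ ($b{\left(f \right)} = -9 + 3 \cdot 5 = -9 + 15 = 6$)
$x = 1296$ ($x = 6^{4} = 1296$)
$K{\left(w,S \right)} = - 57 S + 142 w$
$\frac{K{\left(-153,-5 \right)}}{x} - \frac{37467}{-20760} = \frac{\left(-57\right) \left(-5\right) + 142 \left(-153\right)}{1296} - \frac{37467}{-20760} = \left(285 - 21726\right) \frac{1}{1296} - - \frac{12489}{6920} = \left(-21441\right) \frac{1}{1296} + \frac{12489}{6920} = - \frac{7147}{432} + \frac{12489}{6920} = - \frac{5507749}{373680}$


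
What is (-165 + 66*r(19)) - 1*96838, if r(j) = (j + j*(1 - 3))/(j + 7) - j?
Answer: -1277968/13 ≈ -98305.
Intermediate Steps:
r(j) = -j - j/(7 + j) (r(j) = (j + j*(-2))/(7 + j) - j = (j - 2*j)/(7 + j) - j = (-j)/(7 + j) - j = -j/(7 + j) - j = -j - j/(7 + j))
(-165 + 66*r(19)) - 1*96838 = (-165 + 66*(-1*19*(8 + 19)/(7 + 19))) - 1*96838 = (-165 + 66*(-1*19*27/26)) - 96838 = (-165 + 66*(-1*19*1/26*27)) - 96838 = (-165 + 66*(-513/26)) - 96838 = (-165 - 16929/13) - 96838 = -19074/13 - 96838 = -1277968/13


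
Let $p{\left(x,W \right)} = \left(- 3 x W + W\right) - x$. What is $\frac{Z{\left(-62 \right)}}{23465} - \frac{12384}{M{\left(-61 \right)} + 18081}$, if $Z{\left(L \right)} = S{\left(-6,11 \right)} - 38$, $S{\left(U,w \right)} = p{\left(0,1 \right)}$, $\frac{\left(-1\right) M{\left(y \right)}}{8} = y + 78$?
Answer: $- \frac{11650181}{16843177} \approx -0.69169$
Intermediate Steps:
$M{\left(y \right)} = -624 - 8 y$ ($M{\left(y \right)} = - 8 \left(y + 78\right) = - 8 \left(78 + y\right) = -624 - 8 y$)
$p{\left(x,W \right)} = W - x - 3 W x$ ($p{\left(x,W \right)} = \left(- 3 W x + W\right) - x = \left(W - 3 W x\right) - x = W - x - 3 W x$)
$S{\left(U,w \right)} = 1$ ($S{\left(U,w \right)} = 1 - 0 - 3 \cdot 0 = 1 + 0 + 0 = 1$)
$Z{\left(L \right)} = -37$ ($Z{\left(L \right)} = 1 - 38 = -37$)
$\frac{Z{\left(-62 \right)}}{23465} - \frac{12384}{M{\left(-61 \right)} + 18081} = - \frac{37}{23465} - \frac{12384}{\left(-624 - -488\right) + 18081} = \left(-37\right) \frac{1}{23465} - \frac{12384}{\left(-624 + 488\right) + 18081} = - \frac{37}{23465} - \frac{12384}{-136 + 18081} = - \frac{37}{23465} - \frac{12384}{17945} = - \frac{11650181}{16843177}$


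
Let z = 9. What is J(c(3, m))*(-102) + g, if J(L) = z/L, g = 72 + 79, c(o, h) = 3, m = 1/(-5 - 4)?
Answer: -155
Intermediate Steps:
m = -⅑ (m = 1/(-9) = -⅑ ≈ -0.11111)
g = 151
J(L) = 9/L
J(c(3, m))*(-102) + g = (9/3)*(-102) + 151 = (9*(⅓))*(-102) + 151 = 3*(-102) + 151 = -306 + 151 = -155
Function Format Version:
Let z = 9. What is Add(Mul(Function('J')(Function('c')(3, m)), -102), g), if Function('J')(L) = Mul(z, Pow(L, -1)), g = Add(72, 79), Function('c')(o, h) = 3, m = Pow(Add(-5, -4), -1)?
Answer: -155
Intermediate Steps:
m = Rational(-1, 9) (m = Pow(-9, -1) = Rational(-1, 9) ≈ -0.11111)
g = 151
Function('J')(L) = Mul(9, Pow(L, -1))
Add(Mul(Function('J')(Function('c')(3, m)), -102), g) = Add(Mul(Mul(9, Pow(3, -1)), -102), 151) = Add(Mul(Mul(9, Rational(1, 3)), -102), 151) = Add(Mul(3, -102), 151) = Add(-306, 151) = -155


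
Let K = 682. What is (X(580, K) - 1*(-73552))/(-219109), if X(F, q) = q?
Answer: -74234/219109 ≈ -0.33880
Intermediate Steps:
(X(580, K) - 1*(-73552))/(-219109) = (682 - 1*(-73552))/(-219109) = (682 + 73552)*(-1/219109) = 74234*(-1/219109) = -74234/219109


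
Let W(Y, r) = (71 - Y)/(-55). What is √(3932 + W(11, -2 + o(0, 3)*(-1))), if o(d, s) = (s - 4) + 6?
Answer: 2*√118910/11 ≈ 62.697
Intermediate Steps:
o(d, s) = 2 + s (o(d, s) = (-4 + s) + 6 = 2 + s)
W(Y, r) = -71/55 + Y/55 (W(Y, r) = (71 - Y)*(-1/55) = -71/55 + Y/55)
√(3932 + W(11, -2 + o(0, 3)*(-1))) = √(3932 + (-71/55 + (1/55)*11)) = √(3932 + (-71/55 + ⅕)) = √(3932 - 12/11) = √(43240/11) = 2*√118910/11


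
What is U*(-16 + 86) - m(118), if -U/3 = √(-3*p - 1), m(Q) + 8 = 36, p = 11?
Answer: -28 - 210*I*√34 ≈ -28.0 - 1224.5*I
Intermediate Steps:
m(Q) = 28 (m(Q) = -8 + 36 = 28)
U = -3*I*√34 (U = -3*√(-3*11 - 1) = -3*√(-33 - 1) = -3*I*√34 ≈ -17.493*I)
U*(-16 + 86) - m(118) = (-3*I*√34)*(-16 + 86) - 1*28 = -3*I*√34*70 - 28 = -210*I*√34 - 28 = -28 - 210*I*√34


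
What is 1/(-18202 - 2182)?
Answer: -1/20384 ≈ -4.9058e-5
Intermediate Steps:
1/(-18202 - 2182) = 1/(-20384) = -1/20384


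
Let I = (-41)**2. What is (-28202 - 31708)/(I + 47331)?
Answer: -29955/24506 ≈ -1.2224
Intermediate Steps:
I = 1681
(-28202 - 31708)/(I + 47331) = (-28202 - 31708)/(1681 + 47331) = -59910/49012 = -59910*1/49012 = -29955/24506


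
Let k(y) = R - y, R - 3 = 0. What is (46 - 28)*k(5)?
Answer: -36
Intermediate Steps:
R = 3 (R = 3 + 0 = 3)
k(y) = 3 - y
(46 - 28)*k(5) = (46 - 28)*(3 - 1*5) = 18*(3 - 5) = 18*(-2) = -36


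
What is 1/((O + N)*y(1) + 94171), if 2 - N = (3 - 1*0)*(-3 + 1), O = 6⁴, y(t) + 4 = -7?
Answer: 1/79827 ≈ 1.2527e-5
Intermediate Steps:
y(t) = -11 (y(t) = -4 - 7 = -11)
O = 1296
N = 8 (N = 2 - (3 - 1*0)*(-3 + 1) = 2 - (3 + 0)*(-2) = 2 - 3*(-2) = 2 - 1*(-6) = 2 + 6 = 8)
1/((O + N)*y(1) + 94171) = 1/((1296 + 8)*(-11) + 94171) = 1/(1304*(-11) + 94171) = 1/(-14344 + 94171) = 1/79827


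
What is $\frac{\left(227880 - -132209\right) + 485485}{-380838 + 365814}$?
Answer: $- \frac{140929}{2504} \approx -56.282$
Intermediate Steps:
$\frac{\left(227880 - -132209\right) + 485485}{-380838 + 365814} = \frac{\left(227880 + 132209\right) + 485485}{-15024} = \left(360089 + 485485\right) \left(- \frac{1}{15024}\right) = 845574 \left(- \frac{1}{15024}\right) = - \frac{140929}{2504}$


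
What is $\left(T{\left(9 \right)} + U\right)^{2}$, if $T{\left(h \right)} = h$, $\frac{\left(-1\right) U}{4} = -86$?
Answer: $124609$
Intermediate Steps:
$U = 344$ ($U = \left(-4\right) \left(-86\right) = 344$)
$\left(T{\left(9 \right)} + U\right)^{2} = \left(9 + 344\right)^{2} = 353^{2} = 124609$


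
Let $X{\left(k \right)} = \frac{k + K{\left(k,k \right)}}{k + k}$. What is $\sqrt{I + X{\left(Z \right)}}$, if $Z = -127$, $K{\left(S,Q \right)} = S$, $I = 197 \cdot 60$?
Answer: $\sqrt{11821} \approx 108.72$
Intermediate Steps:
$I = 11820$
$X{\left(k \right)} = 1$ ($X{\left(k \right)} = \frac{k + k}{k + k} = \frac{2 k}{2 k} = 2 k \frac{1}{2 k} = 1$)
$\sqrt{I + X{\left(Z \right)}} = \sqrt{11820 + 1} = \sqrt{11821}$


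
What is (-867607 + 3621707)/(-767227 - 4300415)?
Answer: -1377050/2533821 ≈ -0.54347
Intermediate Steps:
(-867607 + 3621707)/(-767227 - 4300415) = 2754100/(-5067642) = 2754100*(-1/5067642) = -1377050/2533821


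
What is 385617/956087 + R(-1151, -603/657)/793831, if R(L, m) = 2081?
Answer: 308104345774/758971499297 ≈ 0.40595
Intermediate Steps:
385617/956087 + R(-1151, -603/657)/793831 = 385617/956087 + 2081/793831 = 308104345774/758971499297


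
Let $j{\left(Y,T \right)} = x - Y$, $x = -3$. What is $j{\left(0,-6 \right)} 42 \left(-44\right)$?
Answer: $5544$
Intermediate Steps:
$j{\left(Y,T \right)} = -3 - Y$
$j{\left(0,-6 \right)} 42 \left(-44\right) = \left(-3 - 0\right) 42 \left(-44\right) = \left(-3 + 0\right) 42 \left(-44\right) = \left(-3\right) 42 \left(-44\right) = \left(-126\right) \left(-44\right) = 5544$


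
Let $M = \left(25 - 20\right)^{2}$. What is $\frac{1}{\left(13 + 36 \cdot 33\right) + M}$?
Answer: $\frac{1}{1226} \approx 0.00081566$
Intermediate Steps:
$M = 25$ ($M = 5^{2} = 25$)
$\frac{1}{\left(13 + 36 \cdot 33\right) + M} = \frac{1}{\left(13 + 36 \cdot 33\right) + 25} = \frac{1}{\left(13 + 1188\right) + 25} = \frac{1}{1201 + 25} = \frac{1}{1226}$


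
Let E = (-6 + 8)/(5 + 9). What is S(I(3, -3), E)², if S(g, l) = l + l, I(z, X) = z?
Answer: 4/49 ≈ 0.081633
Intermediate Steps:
E = ⅐ (E = 2/14 = 2*(1/14) = ⅐ ≈ 0.14286)
S(g, l) = 2*l
S(I(3, -3), E)² = (2*(⅐))² = (2/7)² = 4/49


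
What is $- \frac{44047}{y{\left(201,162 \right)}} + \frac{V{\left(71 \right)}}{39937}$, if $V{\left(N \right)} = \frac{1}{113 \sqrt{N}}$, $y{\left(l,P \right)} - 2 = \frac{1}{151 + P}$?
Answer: $- \frac{13786711}{627} + \frac{\sqrt{71}}{320414551} \approx -21988.0$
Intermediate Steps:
$y{\left(l,P \right)} = 2 + \frac{1}{151 + P}$
$V{\left(N \right)} = \frac{1}{113 \sqrt{N}}$
$- \frac{44047}{y{\left(201,162 \right)}} + \frac{V{\left(71 \right)}}{39937} = - \frac{44047}{\frac{1}{151 + 162} \left(303 + 2 \cdot 162\right)} + \frac{\frac{1}{113} \frac{1}{\sqrt{71}}}{39937} = - \frac{44047}{\frac{1}{313} \left(303 + 324\right)} + \frac{\frac{1}{71} \sqrt{71}}{113} \cdot \frac{1}{39937} = - \frac{44047}{\frac{1}{313} \cdot 627} + \frac{\sqrt{71}}{8023} \cdot \frac{1}{39937} = - \frac{44047}{\frac{627}{313}} + \frac{\sqrt{71}}{320414551} = \left(-44047\right) \frac{313}{627} + \frac{\sqrt{71}}{320414551} = - \frac{13786711}{627} + \frac{\sqrt{71}}{320414551}$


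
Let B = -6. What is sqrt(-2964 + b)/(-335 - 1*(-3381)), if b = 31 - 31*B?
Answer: I*sqrt(2747)/3046 ≈ 0.017207*I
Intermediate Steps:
b = 217 (b = 31 - 31*(-6) = 31 + 186 = 217)
sqrt(-2964 + b)/(-335 - 1*(-3381)) = sqrt(-2964 + 217)/(-335 - 1*(-3381)) = sqrt(-2747)/(-335 + 3381) = (I*sqrt(2747))/3046 = (I*sqrt(2747))*(1/3046) = I*sqrt(2747)/3046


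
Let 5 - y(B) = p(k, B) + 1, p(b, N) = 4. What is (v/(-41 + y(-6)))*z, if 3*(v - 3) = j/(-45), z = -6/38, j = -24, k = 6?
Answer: 143/11685 ≈ 0.012238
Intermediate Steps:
y(B) = 0 (y(B) = 5 - (4 + 1) = 5 - 1*5 = 5 - 5 = 0)
z = -3/19 (z = -6*1/38 = -3/19 ≈ -0.15789)
v = 143/45 (v = 3 + (-24/(-45))/3 = 3 + (-24*(-1/45))/3 = 3 + (1/3)*(8/15) = 3 + 8/45 = 143/45 ≈ 3.1778)
(v/(-41 + y(-6)))*z = ((143/45)/(-41 + 0))*(-3/19) = ((143/45)/(-41))*(-3/19) = -1/41*143/45*(-3/19) = -143/1845*(-3/19) = 143/11685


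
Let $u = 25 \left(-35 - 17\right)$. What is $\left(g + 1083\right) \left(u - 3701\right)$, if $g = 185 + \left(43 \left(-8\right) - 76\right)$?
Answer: $-4240848$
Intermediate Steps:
$g = -235$ ($g = 185 - 420 = -235$)
$u = -1300$ ($u = 25 \left(-52\right) = -1300$)
$\left(g + 1083\right) \left(u - 3701\right) = \left(-235 + 1083\right) \left(-1300 - 3701\right) = 848 \left(-5001\right) = -4240848$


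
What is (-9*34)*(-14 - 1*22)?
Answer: 11016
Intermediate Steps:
(-9*34)*(-14 - 1*22) = -306*(-14 - 22) = -306*(-36) = 11016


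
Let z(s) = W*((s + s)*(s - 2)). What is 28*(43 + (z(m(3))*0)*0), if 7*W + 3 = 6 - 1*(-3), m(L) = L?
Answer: 1204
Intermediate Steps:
W = 6/7 (W = -3/7 + (6 - 1*(-3))/7 = -3/7 + (6 + 3)/7 = -3/7 + (1/7)*9 = -3/7 + 9/7 = 6/7 ≈ 0.85714)
z(s) = 12*s*(-2 + s)/7 (z(s) = 6*((s + s)*(s - 2))/7 = 6*((2*s)*(-2 + s))/7 = 6*(2*s*(-2 + s))/7 = 12*s*(-2 + s)/7)
28*(43 + (z(m(3))*0)*0) = 28*(43 + (((12/7)*3*(-2 + 3))*0)*0) = 28*(43 + (((12/7)*3*1)*0)*0) = 28*(43 + ((36/7)*0)*0) = 28*(43 + 0*0) = 28*(43 + 0) = 28*43 = 1204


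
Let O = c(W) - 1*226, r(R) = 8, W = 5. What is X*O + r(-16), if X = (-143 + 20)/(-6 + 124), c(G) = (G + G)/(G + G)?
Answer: 28619/118 ≈ 242.53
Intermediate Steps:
c(G) = 1 (c(G) = (2*G)/((2*G)) = (2*G)*(1/(2*G)) = 1)
X = -123/118 ≈ -1.0424
O = -225 (O = 1 - 1*226 = 1 - 226 = -225)
X*O + r(-16) = -123/118*(-225) + 8 = 27675/118 + 8 = 28619/118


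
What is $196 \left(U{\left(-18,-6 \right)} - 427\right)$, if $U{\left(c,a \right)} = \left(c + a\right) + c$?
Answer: $-91924$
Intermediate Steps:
$U{\left(c,a \right)} = a + 2 c$ ($U{\left(c,a \right)} = \left(a + c\right) + c = a + 2 c$)
$196 \left(U{\left(-18,-6 \right)} - 427\right) = 196 \left(\left(-6 + 2 \left(-18\right)\right) - 427\right) = 196 \left(\left(-6 - 36\right) - 427\right) = 196 \left(-42 - 427\right) = 196 \left(-469\right) = -91924$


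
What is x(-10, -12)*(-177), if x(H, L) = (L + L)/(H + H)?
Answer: -1062/5 ≈ -212.40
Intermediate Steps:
x(H, L) = L/H (x(H, L) = (2*L)/((2*H)) = (2*L)*(1/(2*H)) = L/H)
x(-10, -12)*(-177) = -12/(-10)*(-177) = -12*(-⅒)*(-177) = (6/5)*(-177) = -1062/5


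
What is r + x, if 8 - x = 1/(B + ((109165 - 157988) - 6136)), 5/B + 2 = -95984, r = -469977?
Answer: -2479224917902065/5275294579 ≈ -4.6997e+5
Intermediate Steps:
B = -5/95986 (B = 5/(-2 - 95984) = 5/(-95986) = 5*(-1/95986) = -5/95986 ≈ -5.2091e-5)
x = 42202452618/5275294579 (x = 8 - 1/(-5/95986 + ((109165 - 157988) - 6136)) = 8 - 1/(-5/95986 + (-48823 - 6136)) = 8 - 1/(-5/95986 - 54959) = 8 - 1/(-5275294579/95986) = 8 - 1*(-95986/5275294579) = 8 + 95986/5275294579 = 42202452618/5275294579 ≈ 8.0000)
r + x = -469977 + 42202452618/5275294579 = -2479224917902065/5275294579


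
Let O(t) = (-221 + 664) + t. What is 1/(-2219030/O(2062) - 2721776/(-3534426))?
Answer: -295124571/261205975930 ≈ -0.0011299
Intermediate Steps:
O(t) = 443 + t
1/(-2219030/O(2062) - 2721776/(-3534426)) = 1/(-2219030/(443 + 2062) - 2721776/(-3534426)) = 1/(-2219030/2505 - 2721776*(-1/3534426)) = 1/(-2219030*1/2505 + 1360888/1767213) = 1/(-443806/501 + 1360888/1767213) = 1/(-261205975930/295124571) = -295124571/261205975930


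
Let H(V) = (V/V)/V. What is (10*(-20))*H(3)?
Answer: -200/3 ≈ -66.667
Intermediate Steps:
H(V) = 1/V
(10*(-20))*H(3) = (10*(-20))/3 = -200*⅓ = -200/3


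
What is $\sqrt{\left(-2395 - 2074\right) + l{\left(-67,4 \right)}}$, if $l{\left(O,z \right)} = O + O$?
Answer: $i \sqrt{4603} \approx 67.845 i$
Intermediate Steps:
$l{\left(O,z \right)} = 2 O$
$\sqrt{\left(-2395 - 2074\right) + l{\left(-67,4 \right)}} = \sqrt{\left(-2395 - 2074\right) + 2 \left(-67\right)} = \sqrt{\left(-2395 - 2074\right) - 134} = \sqrt{-4469 - 134} = \sqrt{-4603} = i \sqrt{4603}$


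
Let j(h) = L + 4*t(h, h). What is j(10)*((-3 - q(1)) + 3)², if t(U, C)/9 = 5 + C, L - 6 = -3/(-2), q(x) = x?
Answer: 1095/2 ≈ 547.50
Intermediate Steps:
L = 15/2 (L = 6 - 3/(-2) = 6 - 3*(-½) = 6 + 3/2 = 15/2 ≈ 7.5000)
t(U, C) = 45 + 9*C (t(U, C) = 9*(5 + C) = 45 + 9*C)
j(h) = 375/2 + 36*h (j(h) = 15/2 + 4*(45 + 9*h) = 15/2 + (180 + 36*h) = 375/2 + 36*h)
j(10)*((-3 - q(1)) + 3)² = (375/2 + 36*10)*((-3 - 1*1) + 3)² = (375/2 + 360)*((-3 - 1) + 3)² = 1095*(-4 + 3)²/2 = (1095/2)*(-1)² = (1095/2)*1 = 1095/2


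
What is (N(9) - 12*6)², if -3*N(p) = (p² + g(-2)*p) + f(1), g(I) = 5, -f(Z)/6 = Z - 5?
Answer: 14884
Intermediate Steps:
f(Z) = 30 - 6*Z (f(Z) = -6*(Z - 5) = -6*(-5 + Z) = 30 - 6*Z)
N(p) = -8 - 5*p/3 - p²/3 (N(p) = -((p² + 5*p) + (30 - 6*1))/3 = -((p² + 5*p) + (30 - 6))/3 = -((p² + 5*p) + 24)/3 = -(24 + p² + 5*p)/3 = -8 - 5*p/3 - p²/3)
(N(9) - 12*6)² = ((-8 - 5/3*9 - ⅓*9²) - 12*6)² = ((-8 - 15 - ⅓*81) - 72)² = ((-8 - 15 - 27) - 72)² = (-50 - 72)² = (-122)² = 14884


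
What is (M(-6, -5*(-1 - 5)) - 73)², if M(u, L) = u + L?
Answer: 2401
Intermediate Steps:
M(u, L) = L + u
(M(-6, -5*(-1 - 5)) - 73)² = ((-5*(-1 - 5) - 6) - 73)² = ((-5*(-6) - 6) - 73)² = ((30 - 6) - 73)² = (24 - 73)² = (-49)² = 2401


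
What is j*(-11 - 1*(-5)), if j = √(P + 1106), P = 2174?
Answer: -24*√205 ≈ -343.63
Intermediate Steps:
j = 4*√205 (j = √(2174 + 1106) = √3280 = 4*√205 ≈ 57.271)
j*(-11 - 1*(-5)) = (4*√205)*(-11 - 1*(-5)) = (4*√205)*(-11 + 5) = (4*√205)*(-6) = -24*√205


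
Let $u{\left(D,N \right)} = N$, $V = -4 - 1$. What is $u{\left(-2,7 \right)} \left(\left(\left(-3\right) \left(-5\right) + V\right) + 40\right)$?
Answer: $350$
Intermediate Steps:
$V = -5$ ($V = -4 - 1 = -5$)
$u{\left(-2,7 \right)} \left(\left(\left(-3\right) \left(-5\right) + V\right) + 40\right) = 7 \left(\left(\left(-3\right) \left(-5\right) - 5\right) + 40\right) = 7 \left(\left(15 - 5\right) + 40\right) = 7 \left(10 + 40\right) = 7 \cdot 50 = 350$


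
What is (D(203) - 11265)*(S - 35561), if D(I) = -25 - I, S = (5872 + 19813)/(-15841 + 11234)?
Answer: 1883187951516/4607 ≈ 4.0877e+8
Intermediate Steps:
S = -25685/4607 (S = 25685/(-4607) = 25685*(-1/4607) = -25685/4607 ≈ -5.5752)
(D(203) - 11265)*(S - 35561) = ((-25 - 1*203) - 11265)*(-25685/4607 - 35561) = ((-25 - 203) - 11265)*(-163855212/4607) = (-228 - 11265)*(-163855212/4607) = -11493*(-163855212/4607) = 1883187951516/4607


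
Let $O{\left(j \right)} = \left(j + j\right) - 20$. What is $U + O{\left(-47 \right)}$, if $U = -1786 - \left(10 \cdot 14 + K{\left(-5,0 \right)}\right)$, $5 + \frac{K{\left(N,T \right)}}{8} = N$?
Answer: $-1960$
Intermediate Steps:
$O{\left(j \right)} = -20 + 2 j$ ($O{\left(j \right)} = 2 j - 20 = -20 + 2 j$)
$K{\left(N,T \right)} = -40 + 8 N$
$U = -1846$ ($U = -1786 - \left(10 \cdot 14 + \left(-40 + 8 \left(-5\right)\right)\right) = -1786 - \left(140 - 80\right) = -1786 - 60 = -1846$)
$U + O{\left(-47 \right)} = -1846 + \left(-20 + 2 \left(-47\right)\right) = -1846 - 114 = -1960$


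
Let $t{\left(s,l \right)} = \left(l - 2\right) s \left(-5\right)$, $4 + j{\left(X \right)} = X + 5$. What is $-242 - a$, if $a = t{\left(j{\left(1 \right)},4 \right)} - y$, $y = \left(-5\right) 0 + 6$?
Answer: $-216$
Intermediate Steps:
$j{\left(X \right)} = 1 + X$ ($j{\left(X \right)} = -4 + \left(X + 5\right) = -4 + \left(5 + X\right) = 1 + X$)
$y = 6$ ($y = 0 + 6 = 6$)
$t{\left(s,l \right)} = - 5 s \left(-2 + l\right)$ ($t{\left(s,l \right)} = \left(-2 + l\right) s \left(-5\right) = s \left(-2 + l\right) \left(-5\right) = - 5 s \left(-2 + l\right)$)
$a = -26$ ($a = 5 \left(1 + 1\right) \left(2 - 4\right) - 6 = 5 \cdot 2 \left(2 - 4\right) - 6 = 5 \cdot 2 \left(-2\right) - 6 = -20 - 6 = -26$)
$-242 - a = -242 - -26 = -242 + 26 = -216$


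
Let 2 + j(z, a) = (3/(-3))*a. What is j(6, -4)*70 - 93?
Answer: 47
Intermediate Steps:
j(z, a) = -2 - a (j(z, a) = -2 + (3/(-3))*a = -2 + (3*(-1/3))*a = -2 - a)
j(6, -4)*70 - 93 = (-2 - 1*(-4))*70 - 93 = (-2 + 4)*70 - 93 = 2*70 - 93 = 140 - 93 = 47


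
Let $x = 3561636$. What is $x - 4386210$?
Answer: $-824574$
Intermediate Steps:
$x - 4386210 = 3561636 - 4386210 = -824574$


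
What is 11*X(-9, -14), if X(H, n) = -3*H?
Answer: 297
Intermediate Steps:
11*X(-9, -14) = 11*(-3*(-9)) = 11*27 = 297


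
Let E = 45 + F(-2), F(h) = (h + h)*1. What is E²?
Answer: 1681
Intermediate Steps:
F(h) = 2*h (F(h) = (2*h)*1 = 2*h)
E = 41 (E = 45 + 2*(-2) = 45 - 4 = 41)
E² = 41² = 1681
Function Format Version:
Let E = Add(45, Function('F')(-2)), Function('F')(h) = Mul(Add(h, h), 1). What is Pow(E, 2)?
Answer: 1681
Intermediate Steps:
Function('F')(h) = Mul(2, h) (Function('F')(h) = Mul(Mul(2, h), 1) = Mul(2, h))
E = 41 (E = Add(45, Mul(2, -2)) = Add(45, -4) = 41)
Pow(E, 2) = Pow(41, 2) = 1681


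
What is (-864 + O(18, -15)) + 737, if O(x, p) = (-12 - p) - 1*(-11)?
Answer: -113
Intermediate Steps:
O(x, p) = -1 - p (O(x, p) = (-12 - p) + 11 = -1 - p)
(-864 + O(18, -15)) + 737 = (-864 + (-1 - 1*(-15))) + 737 = (-864 + (-1 + 15)) + 737 = (-864 + 14) + 737 = -850 + 737 = -113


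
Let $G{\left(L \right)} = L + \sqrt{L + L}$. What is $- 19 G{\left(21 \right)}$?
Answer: $-399 - 19 \sqrt{42} \approx -522.13$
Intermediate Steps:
$G{\left(L \right)} = L + \sqrt{2} \sqrt{L}$ ($G{\left(L \right)} = L + \sqrt{2 L} = L + \sqrt{2} \sqrt{L}$)
$- 19 G{\left(21 \right)} = - 19 \left(21 + \sqrt{2} \sqrt{21}\right) = - 19 \left(21 + \sqrt{42}\right) = -399 - 19 \sqrt{42}$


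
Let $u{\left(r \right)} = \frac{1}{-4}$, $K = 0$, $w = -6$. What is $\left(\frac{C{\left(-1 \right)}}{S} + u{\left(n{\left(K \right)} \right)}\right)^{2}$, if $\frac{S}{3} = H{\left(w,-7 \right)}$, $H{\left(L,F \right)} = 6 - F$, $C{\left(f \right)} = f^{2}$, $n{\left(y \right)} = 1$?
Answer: $\frac{1225}{24336} \approx 0.050337$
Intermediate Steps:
$u{\left(r \right)} = - \frac{1}{4}$
$S = 39$ ($S = 3 \left(6 - -7\right) = 3 \left(6 + 7\right) = 3 \cdot 13 = 39$)
$\left(\frac{C{\left(-1 \right)}}{S} + u{\left(n{\left(K \right)} \right)}\right)^{2} = \left(\frac{\left(-1\right)^{2}}{39} - \frac{1}{4}\right)^{2} = \left(1 \cdot \frac{1}{39} - \frac{1}{4}\right)^{2} = \left(\frac{1}{39} - \frac{1}{4}\right)^{2} = \left(- \frac{35}{156}\right)^{2} = \frac{1225}{24336}$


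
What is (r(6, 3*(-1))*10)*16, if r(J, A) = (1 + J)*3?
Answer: 3360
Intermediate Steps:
r(J, A) = 3 + 3*J
(r(6, 3*(-1))*10)*16 = ((3 + 3*6)*10)*16 = ((3 + 18)*10)*16 = (21*10)*16 = 210*16 = 3360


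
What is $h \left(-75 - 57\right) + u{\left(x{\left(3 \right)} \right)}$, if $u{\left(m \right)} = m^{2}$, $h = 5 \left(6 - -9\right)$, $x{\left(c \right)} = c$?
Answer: $-9891$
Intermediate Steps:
$h = 75$ ($h = 5 \left(6 + 9\right) = 5 \cdot 15 = 75$)
$h \left(-75 - 57\right) + u{\left(x{\left(3 \right)} \right)} = 75 \left(-75 - 57\right) + 3^{2} = 75 \left(-75 - 57\right) + 9 = 75 \left(-132\right) + 9 = -9900 + 9 = -9891$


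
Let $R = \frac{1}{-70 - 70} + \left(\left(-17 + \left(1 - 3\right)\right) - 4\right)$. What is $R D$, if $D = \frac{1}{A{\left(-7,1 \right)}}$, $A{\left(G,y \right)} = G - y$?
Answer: $\frac{3221}{1120} \approx 2.8759$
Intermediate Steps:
$D = - \frac{1}{8}$ ($D = \frac{1}{-7 - 1} = \frac{1}{-8} = - \frac{1}{8} \approx -0.125$)
$R = - \frac{3221}{140}$ ($R = \frac{1}{-140} + \left(\left(-17 + \left(1 - 3\right)\right) - 4\right) = - \frac{1}{140} - 23 = - \frac{3221}{140} \approx -23.007$)
$R D = \left(- \frac{3221}{140}\right) \left(- \frac{1}{8}\right) = \frac{3221}{1120}$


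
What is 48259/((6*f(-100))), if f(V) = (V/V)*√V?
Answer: -48259*I/60 ≈ -804.32*I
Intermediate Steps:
f(V) = √V (f(V) = 1*√V = √V)
48259/((6*f(-100))) = 48259/((6*√(-100))) = 48259/((6*(10*I))) = 48259/((60*I)) = 48259*(-I/60) = -48259*I/60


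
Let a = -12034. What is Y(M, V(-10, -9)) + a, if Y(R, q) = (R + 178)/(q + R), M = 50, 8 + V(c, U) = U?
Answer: -132298/11 ≈ -12027.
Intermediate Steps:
V(c, U) = -8 + U
Y(R, q) = (178 + R)/(R + q)
Y(M, V(-10, -9)) + a = (178 + 50)/(50 + (-8 - 9)) - 12034 = 228/(50 - 17) - 12034 = 228/33 - 12034 = (1/33)*228 - 12034 = 76/11 - 12034 = -132298/11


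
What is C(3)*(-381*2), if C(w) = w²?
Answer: -6858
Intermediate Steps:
C(3)*(-381*2) = 3²*(-381*2) = 9*(-762) = -6858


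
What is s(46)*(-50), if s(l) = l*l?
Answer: -105800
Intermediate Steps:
s(l) = l²
s(46)*(-50) = 46²*(-50) = 2116*(-50) = -105800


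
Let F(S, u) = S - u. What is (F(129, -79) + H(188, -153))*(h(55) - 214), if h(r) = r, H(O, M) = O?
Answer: -62964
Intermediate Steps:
(F(129, -79) + H(188, -153))*(h(55) - 214) = ((129 - 1*(-79)) + 188)*(55 - 214) = ((129 + 79) + 188)*(-159) = (208 + 188)*(-159) = 396*(-159) = -62964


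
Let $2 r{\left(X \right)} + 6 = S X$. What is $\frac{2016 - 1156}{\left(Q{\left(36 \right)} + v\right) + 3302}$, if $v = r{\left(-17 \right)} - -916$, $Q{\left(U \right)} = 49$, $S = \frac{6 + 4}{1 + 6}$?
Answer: $\frac{6020}{29763} \approx 0.20226$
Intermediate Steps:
$S = \frac{10}{7} \approx 1.4286$
$r{\left(X \right)} = -3 + \frac{5 X}{7}$ ($r{\left(X \right)} = -3 + \frac{\frac{10}{7} X}{2} = -3 + \frac{5 X}{7}$)
$v = \frac{6306}{7}$ ($v = \left(-3 + \frac{5}{7} \left(-17\right)\right) - -916 = \left(-3 - \frac{85}{7}\right) + 916 = - \frac{106}{7} + 916 = \frac{6306}{7} \approx 900.86$)
$\frac{2016 - 1156}{\left(Q{\left(36 \right)} + v\right) + 3302} = \frac{2016 - 1156}{\left(49 + \frac{6306}{7}\right) + 3302} = \frac{860}{\frac{6649}{7} + 3302} = \frac{860}{\frac{29763}{7}} = 860 \cdot \frac{7}{29763} = \frac{6020}{29763}$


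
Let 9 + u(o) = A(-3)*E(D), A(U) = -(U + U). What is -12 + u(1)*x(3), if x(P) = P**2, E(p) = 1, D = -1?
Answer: -39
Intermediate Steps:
A(U) = -2*U
u(o) = -3 (u(o) = -9 - 2*(-3)*1 = -9 + 6*1 = -9 + 6 = -3)
-12 + u(1)*x(3) = -12 - 3*3**2 = -12 - 3*9 = -12 - 27 = -39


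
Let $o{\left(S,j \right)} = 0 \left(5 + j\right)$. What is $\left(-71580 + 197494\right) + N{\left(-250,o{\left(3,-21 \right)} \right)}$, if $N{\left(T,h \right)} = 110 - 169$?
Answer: $125855$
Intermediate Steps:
$o{\left(S,j \right)} = 0$
$N{\left(T,h \right)} = -59$
$\left(-71580 + 197494\right) + N{\left(-250,o{\left(3,-21 \right)} \right)} = \left(-71580 + 197494\right) - 59 = 125914 - 59 = 125855$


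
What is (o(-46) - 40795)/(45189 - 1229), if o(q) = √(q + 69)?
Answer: -8159/8792 + √23/43960 ≈ -0.92789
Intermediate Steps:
o(q) = √(69 + q)
(o(-46) - 40795)/(45189 - 1229) = (√(69 - 46) - 40795)/(45189 - 1229) = (√23 - 40795)/43960 = (-40795 + √23)*(1/43960) = -8159/8792 + √23/43960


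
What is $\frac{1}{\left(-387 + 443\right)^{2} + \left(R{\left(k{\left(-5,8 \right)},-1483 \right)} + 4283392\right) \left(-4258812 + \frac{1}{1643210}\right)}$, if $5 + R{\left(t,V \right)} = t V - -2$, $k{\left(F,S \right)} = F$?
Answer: $- \frac{821605}{15013785933338242358} \approx -5.4723 \cdot 10^{-14}$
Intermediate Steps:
$R{\left(t,V \right)} = -3 + V t$ ($R{\left(t,V \right)} = -5 + \left(t V - -2\right) = -5 + \left(V t + 2\right) = -5 + \left(2 + V t\right) = -3 + V t$)
$\frac{1}{\left(-387 + 443\right)^{2} + \left(R{\left(k{\left(-5,8 \right)},-1483 \right)} + 4283392\right) \left(-4258812 + \frac{1}{1643210}\right)} = \frac{1}{\left(-387 + 443\right)^{2} + \left(\left(-3 - -7415\right) + 4283392\right) \left(-4258812 + \frac{1}{1643210}\right)} = \frac{1}{56^{2} + \left(\left(-3 + 7415\right) + 4283392\right) \left(-4258812 + \frac{1}{1643210}\right)} = \frac{1}{3136 + \left(7412 + 4283392\right) \left(- \frac{6998122466519}{1643210}\right)} = \frac{1}{3136 + 4290804 \left(- \frac{6998122466519}{1643210}\right)} = \frac{1}{3136 - \frac{15013785935914795638}{821605}} = \frac{1}{- \frac{15013785933338242358}{821605}} = - \frac{821605}{15013785933338242358}$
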